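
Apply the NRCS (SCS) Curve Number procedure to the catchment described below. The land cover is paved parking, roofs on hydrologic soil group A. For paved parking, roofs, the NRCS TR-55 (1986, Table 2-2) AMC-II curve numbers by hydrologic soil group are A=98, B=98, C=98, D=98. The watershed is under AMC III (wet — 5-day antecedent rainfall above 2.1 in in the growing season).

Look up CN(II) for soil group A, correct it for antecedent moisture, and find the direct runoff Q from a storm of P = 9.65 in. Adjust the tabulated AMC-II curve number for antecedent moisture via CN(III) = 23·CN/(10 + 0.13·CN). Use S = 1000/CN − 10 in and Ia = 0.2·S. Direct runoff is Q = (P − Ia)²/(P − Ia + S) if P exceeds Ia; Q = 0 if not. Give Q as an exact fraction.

Q = 47137186321/4938761940 in ≈ 9.544 in

NRCS table: paved parking, roofs, soil group A → CN(II) = 98
CN(III) from CN(II)=98: (23·98)/(10 + 0.13·98) = 112700/1137 ≈ 99.120
Max retention: S = 1000/(112700/1137) − 10 = 100/1127 in (≈ 0.089 in)
Initial abstraction Ia = S/5 = (100/1127)/5 = 20/1127 ≈ 0.018 in
P − Ia = 9.650 − 0.018 = 217111/22540 ≈ 9.632 in (> 0, runoff occurs)
Q = (217111/22540)²/((217111/22540) + 100/1127) = (47137186321/508051600)/(219111/22540) = 47137186321/4938761940 in ≈ 9.544 in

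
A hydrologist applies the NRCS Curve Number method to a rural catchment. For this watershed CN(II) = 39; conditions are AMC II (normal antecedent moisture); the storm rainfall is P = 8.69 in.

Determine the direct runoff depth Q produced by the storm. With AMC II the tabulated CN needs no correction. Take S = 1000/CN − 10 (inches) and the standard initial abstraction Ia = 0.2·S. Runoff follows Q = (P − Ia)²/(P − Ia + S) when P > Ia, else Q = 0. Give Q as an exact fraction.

Q = 470499481/322494900 in ≈ 1.459 in

Average conditions: CN = 39 (no AMC adjustment).
Retention S: 1000/CN − 10 with CN=39.000 → S = 610/39 ≈ 15.641 in
Initial abstraction Ia = S/5 = (610/39)/5 = 122/39 ≈ 3.128 in
Excess rainfall: 8.690 − 3.128 = 5.562 in; P > Ia so Q > 0
Q: (21691/3900)² ÷ (82691/3900) = 470499481/322494900 in (≈ 1.459 in)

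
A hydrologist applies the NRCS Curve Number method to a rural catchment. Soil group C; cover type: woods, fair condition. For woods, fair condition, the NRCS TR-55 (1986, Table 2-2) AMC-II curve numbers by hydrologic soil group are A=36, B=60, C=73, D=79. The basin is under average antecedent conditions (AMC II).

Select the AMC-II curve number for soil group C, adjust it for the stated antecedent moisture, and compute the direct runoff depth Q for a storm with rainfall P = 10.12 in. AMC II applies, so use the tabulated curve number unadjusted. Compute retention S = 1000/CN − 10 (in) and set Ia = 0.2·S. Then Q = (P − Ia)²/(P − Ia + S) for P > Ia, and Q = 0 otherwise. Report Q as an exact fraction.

Q = 293060161/43560925 in ≈ 6.728 in

NRCS table: woods, fair condition, soil group C → CN(II) = 73
CN(II) = 73; AMC II needs no correction.
Max retention: S = 1000/73 − 10 = 270/73 in (≈ 3.699 in)
Ia = 0.2·(270/73) = 54/73 in ≈ 0.740 in
P − Ia = 10.120 − 0.740 = 17119/1825 ≈ 9.380 in (> 0, runoff occurs)
Runoff Q = (P−Ia)²/(P−Ia+S) = (9.380)²/(9.380+3.699) = 293060161/43560925 ≈ 6.728 in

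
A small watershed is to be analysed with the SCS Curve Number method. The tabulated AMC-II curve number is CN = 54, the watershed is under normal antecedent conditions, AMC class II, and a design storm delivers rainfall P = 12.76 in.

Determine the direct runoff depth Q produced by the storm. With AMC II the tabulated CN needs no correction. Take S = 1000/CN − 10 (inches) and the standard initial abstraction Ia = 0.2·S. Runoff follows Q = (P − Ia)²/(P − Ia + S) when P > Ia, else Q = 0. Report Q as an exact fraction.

Q = 55696369/8918775 in ≈ 6.245 in

Average conditions: CN = 54 (no AMC adjustment).
Retention S: 1000/CN − 10 with CN=54.000 → S = 230/27 ≈ 8.519 in
Initial abstraction Ia = S/5 = (230/27)/5 = 46/27 ≈ 1.704 in
P − Ia = 12.760 − 1.704 = 7463/675 ≈ 11.056 in (> 0, runoff occurs)
Runoff Q = (P−Ia)²/(P−Ia+S) = (11.056)²/(11.056+8.519) = 55696369/8918775 ≈ 6.245 in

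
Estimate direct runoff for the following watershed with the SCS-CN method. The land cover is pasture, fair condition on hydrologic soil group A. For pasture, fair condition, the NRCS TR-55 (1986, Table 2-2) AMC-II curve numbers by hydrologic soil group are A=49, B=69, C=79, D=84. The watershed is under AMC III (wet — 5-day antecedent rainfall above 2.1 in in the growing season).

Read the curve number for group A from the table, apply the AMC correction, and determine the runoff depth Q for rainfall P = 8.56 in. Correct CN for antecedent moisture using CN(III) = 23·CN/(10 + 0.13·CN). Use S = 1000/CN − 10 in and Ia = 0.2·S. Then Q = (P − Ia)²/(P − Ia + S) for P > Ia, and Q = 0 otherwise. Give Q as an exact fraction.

Q = 23258499842/4834520075 in ≈ 4.811 in

NRCS table: pasture, fair condition, soil group A → CN(II) = 49
CN(III) from CN(II)=49: (23·49)/(10 + 0.13·49) = 112700/1637 ≈ 68.845
Max retention: S = 1000/(112700/1637) − 10 = 5100/1127 in (≈ 4.525 in)
Ia = 0.2·(5100/1127) = 1020/1127 in ≈ 0.905 in
Since P=8.560 > Ia=0.905: effective rainfall P−Ia = 215678/28175 in
Q: (215678/28175)² ÷ (343178/28175) = 23258499842/4834520075 in (≈ 4.811 in)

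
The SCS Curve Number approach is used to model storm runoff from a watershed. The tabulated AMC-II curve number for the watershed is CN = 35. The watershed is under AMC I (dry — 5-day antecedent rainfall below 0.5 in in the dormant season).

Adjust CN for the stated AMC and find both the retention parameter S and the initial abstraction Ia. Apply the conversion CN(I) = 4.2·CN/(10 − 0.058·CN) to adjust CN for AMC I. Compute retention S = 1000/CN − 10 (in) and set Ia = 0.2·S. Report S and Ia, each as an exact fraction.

CN(I) from CN(II)=35: (4.2·35)/(10 − 0.058·35) = 14700/797 ≈ 18.444
Max retention: S = 1000/(14700/797) − 10 = 6500/147 in (≈ 44.218 in)
Ia = 0.2·(6500/147) = 1300/147 in ≈ 8.844 in

S = 6500/147 in ≈ 44.218 in; Ia = 1300/147 in ≈ 8.844 in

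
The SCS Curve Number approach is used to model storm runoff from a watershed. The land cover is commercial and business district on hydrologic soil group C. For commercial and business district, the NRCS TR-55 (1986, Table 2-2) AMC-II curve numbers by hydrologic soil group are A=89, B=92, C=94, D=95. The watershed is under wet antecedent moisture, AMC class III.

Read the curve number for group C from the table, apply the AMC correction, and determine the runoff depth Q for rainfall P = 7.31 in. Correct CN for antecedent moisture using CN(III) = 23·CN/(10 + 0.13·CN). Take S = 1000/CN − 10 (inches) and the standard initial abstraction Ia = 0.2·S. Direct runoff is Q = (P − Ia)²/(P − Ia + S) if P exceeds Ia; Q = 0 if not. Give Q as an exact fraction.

Q = 614986892521/88016209100 in ≈ 6.987 in

NRCS table: commercial and business district, soil group C → CN(II) = 94
Adjust CN=94 to AMC III: 23·94/(10 + 0.13·94) → 2162 ÷ (1111/50) = 108100/1111 ≈ 97.300
Retention S: 1000/CN − 10 with CN=97.300 → S = 300/1081 ≈ 0.278 in
Initial abstraction Ia = S/5 = (300/1081)/5 = 60/1081 ≈ 0.056 in
Excess rainfall: 7.310 − 0.056 = 7.254 in; P > Ia so Q > 0
Q: (784211/108100)² ÷ (814211/108100) = 614986892521/88016209100 in (≈ 6.987 in)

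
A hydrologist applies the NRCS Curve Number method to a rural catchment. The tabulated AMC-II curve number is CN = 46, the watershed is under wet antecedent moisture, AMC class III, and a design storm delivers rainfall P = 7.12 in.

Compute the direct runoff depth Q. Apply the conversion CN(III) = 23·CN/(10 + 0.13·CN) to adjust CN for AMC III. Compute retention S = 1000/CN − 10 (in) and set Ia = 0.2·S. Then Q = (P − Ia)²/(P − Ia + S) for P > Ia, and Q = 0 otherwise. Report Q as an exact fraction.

Q = 3253179122/979721225 in ≈ 3.321 in

CN(III) from CN(II)=46: (23·46)/(10 + 0.13·46) = 52900/799 ≈ 66.208
Max retention: S = 1000/(52900/799) − 10 = 2700/529 in (≈ 5.104 in)
Ia = 0.2S: 0.2·5.104 = 1.021 in (exactly 540/529)
P − Ia = 7.120 − 1.021 = 80662/13225 ≈ 6.099 in (> 0, runoff occurs)
Q: (80662/13225)² ÷ (148162/13225) = 3253179122/979721225 in (≈ 3.321 in)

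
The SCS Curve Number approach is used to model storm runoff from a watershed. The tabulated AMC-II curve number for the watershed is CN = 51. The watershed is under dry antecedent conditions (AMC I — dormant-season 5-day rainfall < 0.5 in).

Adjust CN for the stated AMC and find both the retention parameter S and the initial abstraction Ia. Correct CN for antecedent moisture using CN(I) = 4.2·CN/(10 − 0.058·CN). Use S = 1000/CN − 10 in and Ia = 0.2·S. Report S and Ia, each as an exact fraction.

S = 3500/153 in ≈ 22.876 in; Ia = 700/153 in ≈ 4.575 in

Adjust CN=51 to AMC I: 4.2·51/(10 − 0.058·51) → (1071/5) ÷ (3521/500) = 15300/503 ≈ 30.417
Max retention: S = 1000/(15300/503) − 10 = 3500/153 in (≈ 22.876 in)
Ia = 0.2·(3500/153) = 700/153 in ≈ 4.575 in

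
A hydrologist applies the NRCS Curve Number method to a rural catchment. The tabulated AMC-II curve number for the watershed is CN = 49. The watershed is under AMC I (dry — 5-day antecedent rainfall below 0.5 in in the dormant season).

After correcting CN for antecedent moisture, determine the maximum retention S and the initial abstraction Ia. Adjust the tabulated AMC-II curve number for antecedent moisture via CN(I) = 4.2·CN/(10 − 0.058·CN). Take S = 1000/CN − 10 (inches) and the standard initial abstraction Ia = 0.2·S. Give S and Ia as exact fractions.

S = 8500/343 in ≈ 24.781 in; Ia = 1700/343 in ≈ 4.956 in

CN(I) from CN(II)=49: (4.2·49)/(10 − 0.058·49) = 34300/1193 ≈ 28.751
Max retention: S = 1000/(34300/1193) − 10 = 8500/343 in (≈ 24.781 in)
Ia = 0.2·(8500/343) = 1700/343 in ≈ 4.956 in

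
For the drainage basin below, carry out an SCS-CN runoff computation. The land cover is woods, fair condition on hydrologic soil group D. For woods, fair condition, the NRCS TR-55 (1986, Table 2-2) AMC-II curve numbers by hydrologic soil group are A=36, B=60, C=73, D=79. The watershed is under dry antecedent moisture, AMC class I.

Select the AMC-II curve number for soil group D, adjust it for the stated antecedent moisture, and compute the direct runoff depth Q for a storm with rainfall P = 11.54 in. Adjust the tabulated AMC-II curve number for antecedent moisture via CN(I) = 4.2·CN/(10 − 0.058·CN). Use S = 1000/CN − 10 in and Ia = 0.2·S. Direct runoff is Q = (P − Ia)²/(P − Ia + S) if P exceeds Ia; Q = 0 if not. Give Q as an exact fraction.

NRCS table: woods, fair condition, soil group D → CN(II) = 79
Dry (AMC I): CN(I) = 4.2·79/(10 − 0.058·79) = (1659/5)/(2709/500) = 7900/129 ≈ 61.240
Max retention: S = 1000/(7900/129) − 10 = 500/79 in (≈ 6.329 in)
Ia = 0.2S: 0.2·6.329 = 1.266 in (exactly 100/79)
Excess rainfall: 11.540 − 1.266 = 10.274 in; P > Ia so Q > 0
Q: (40583/3950)² ÷ (65583/3950) = 1646979889/259052850 in (≈ 6.358 in)

Q = 1646979889/259052850 in ≈ 6.358 in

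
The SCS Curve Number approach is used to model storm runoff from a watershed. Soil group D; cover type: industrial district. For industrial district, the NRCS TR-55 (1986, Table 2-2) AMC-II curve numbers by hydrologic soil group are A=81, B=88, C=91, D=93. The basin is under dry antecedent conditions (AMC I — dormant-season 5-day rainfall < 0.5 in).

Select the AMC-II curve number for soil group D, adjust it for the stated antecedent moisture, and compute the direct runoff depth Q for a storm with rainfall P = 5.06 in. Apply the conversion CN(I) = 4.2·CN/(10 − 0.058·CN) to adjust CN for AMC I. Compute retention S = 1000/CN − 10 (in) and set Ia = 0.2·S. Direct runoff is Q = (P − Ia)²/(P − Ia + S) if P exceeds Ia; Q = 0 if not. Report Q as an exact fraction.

NRCS table: industrial district, soil group D → CN(II) = 93
Adjust CN=93 to AMC I: 4.2·93/(10 − 0.058·93) → (1953/5) ÷ (2303/500) = 27900/329 ≈ 84.802
Max retention: S = 1000/(27900/329) − 10 = 500/279 in (≈ 1.792 in)
Ia = 0.2·(500/279) = 100/279 in ≈ 0.358 in
P − Ia = 5.060 − 0.358 = 65587/13950 ≈ 4.702 in (> 0, runoff occurs)
Q = (65587/13950)²/((65587/13950) + 500/279) = (4301654569/194602500)/(90587/13950) = 4301654569/1263688650 in ≈ 3.404 in

Q = 4301654569/1263688650 in ≈ 3.404 in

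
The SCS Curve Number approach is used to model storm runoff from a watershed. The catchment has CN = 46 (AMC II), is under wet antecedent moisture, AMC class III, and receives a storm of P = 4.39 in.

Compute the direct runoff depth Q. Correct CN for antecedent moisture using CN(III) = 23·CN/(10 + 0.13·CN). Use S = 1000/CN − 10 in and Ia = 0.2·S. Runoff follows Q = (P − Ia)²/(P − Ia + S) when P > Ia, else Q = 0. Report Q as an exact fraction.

Adjust CN=46 to AMC III: 23·46/(10 + 0.13·46) → 1058 ÷ (799/50) = 52900/799 ≈ 66.208
S = 1000/(52900/799) − 10 = 2700/529 in ≈ 5.104 in
Ia = 0.2·(2700/529) = 540/529 in ≈ 1.021 in
Excess rainfall: 4.390 − 1.021 = 3.369 in; P > Ia so Q > 0
Runoff Q = (P−Ia)²/(P−Ia+S) = (3.369)²/(3.369+5.104) = 31766289361/23711419900 ≈ 1.340 in

Q = 31766289361/23711419900 in ≈ 1.340 in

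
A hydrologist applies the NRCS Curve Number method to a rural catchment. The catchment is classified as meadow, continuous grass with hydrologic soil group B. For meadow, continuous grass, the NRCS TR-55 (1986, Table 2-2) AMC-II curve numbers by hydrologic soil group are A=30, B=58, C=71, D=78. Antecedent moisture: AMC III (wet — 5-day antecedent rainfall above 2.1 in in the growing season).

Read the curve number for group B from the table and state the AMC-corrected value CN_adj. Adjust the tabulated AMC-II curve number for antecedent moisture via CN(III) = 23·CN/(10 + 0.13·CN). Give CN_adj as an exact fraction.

NRCS table: meadow, continuous grass, soil group B → CN(II) = 58
CN(III) from CN(II)=58: (23·58)/(10 + 0.13·58) = 66700/877 ≈ 76.055

CN_adj = 66700/877 ≈ 76.055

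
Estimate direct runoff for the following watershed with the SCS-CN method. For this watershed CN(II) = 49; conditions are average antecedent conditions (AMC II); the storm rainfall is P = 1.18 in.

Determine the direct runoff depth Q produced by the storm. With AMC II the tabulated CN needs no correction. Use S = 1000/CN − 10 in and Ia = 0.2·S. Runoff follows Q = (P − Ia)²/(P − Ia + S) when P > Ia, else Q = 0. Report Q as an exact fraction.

CN(II) = 49; AMC II needs no correction.
Retention S: 1000/CN − 10 with CN=49.000 → S = 510/49 ≈ 10.408 in
Ia = 0.2S: 0.2·10.408 = 2.082 in (exactly 102/49)
P = 1.180 ≤ Ia = 2.082 in: entire storm abstracted, Q = 0.

Q = 0 in ≈ 0.000 in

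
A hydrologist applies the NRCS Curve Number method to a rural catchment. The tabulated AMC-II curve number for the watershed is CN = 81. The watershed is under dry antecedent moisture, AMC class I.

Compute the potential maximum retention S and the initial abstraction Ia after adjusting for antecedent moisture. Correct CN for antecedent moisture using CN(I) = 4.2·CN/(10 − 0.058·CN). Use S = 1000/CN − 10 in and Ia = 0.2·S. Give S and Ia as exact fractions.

S = 9500/1701 in ≈ 5.585 in; Ia = 1900/1701 in ≈ 1.117 in

Adjust CN=81 to AMC I: 4.2·81/(10 − 0.058·81) → (1701/5) ÷ (2651/500) = 170100/2651 ≈ 64.164
S = 1000/(170100/2651) − 10 = 9500/1701 in ≈ 5.585 in
Ia = 0.2·(9500/1701) = 1900/1701 in ≈ 1.117 in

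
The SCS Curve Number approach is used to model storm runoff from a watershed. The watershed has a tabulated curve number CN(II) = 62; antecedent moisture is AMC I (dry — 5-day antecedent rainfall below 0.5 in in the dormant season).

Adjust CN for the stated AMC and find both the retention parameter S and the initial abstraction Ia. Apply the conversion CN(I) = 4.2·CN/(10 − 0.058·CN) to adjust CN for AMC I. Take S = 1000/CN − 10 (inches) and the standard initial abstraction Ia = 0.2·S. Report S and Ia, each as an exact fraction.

S = 9500/651 in ≈ 14.593 in; Ia = 1900/651 in ≈ 2.919 in

Adjust CN=62 to AMC I: 4.2·62/(10 − 0.058·62) → (1302/5) ÷ (1601/250) = 65100/1601 ≈ 40.662
Max retention: S = 1000/(65100/1601) − 10 = 9500/651 in (≈ 14.593 in)
Ia = 0.2S: 0.2·14.593 = 2.919 in (exactly 1900/651)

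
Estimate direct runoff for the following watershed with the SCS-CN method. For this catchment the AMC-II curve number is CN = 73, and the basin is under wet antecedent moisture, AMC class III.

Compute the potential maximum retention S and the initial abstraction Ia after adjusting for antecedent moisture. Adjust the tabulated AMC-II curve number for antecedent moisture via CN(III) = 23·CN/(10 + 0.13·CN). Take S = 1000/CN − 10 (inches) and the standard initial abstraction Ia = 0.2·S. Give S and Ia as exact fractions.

S = 2700/1679 in ≈ 1.608 in; Ia = 540/1679 in ≈ 0.322 in

Adjust CN=73 to AMC III: 23·73/(10 + 0.13·73) → 1679 ÷ (1949/100) = 167900/1949 ≈ 86.147
Retention S: 1000/CN − 10 with CN=86.147 → S = 2700/1679 ≈ 1.608 in
Ia = 0.2·(2700/1679) = 540/1679 in ≈ 0.322 in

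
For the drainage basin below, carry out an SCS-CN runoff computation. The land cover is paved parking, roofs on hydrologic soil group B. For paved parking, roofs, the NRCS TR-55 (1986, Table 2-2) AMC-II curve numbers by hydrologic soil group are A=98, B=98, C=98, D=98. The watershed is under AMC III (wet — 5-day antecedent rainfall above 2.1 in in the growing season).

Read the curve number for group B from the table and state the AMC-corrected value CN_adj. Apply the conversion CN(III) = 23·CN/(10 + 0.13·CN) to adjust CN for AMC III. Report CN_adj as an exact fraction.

CN_adj = 112700/1137 ≈ 99.120

NRCS table: paved parking, roofs, soil group B → CN(II) = 98
Adjust CN=98 to AMC III: 23·98/(10 + 0.13·98) → 2254 ÷ (1137/50) = 112700/1137 ≈ 99.120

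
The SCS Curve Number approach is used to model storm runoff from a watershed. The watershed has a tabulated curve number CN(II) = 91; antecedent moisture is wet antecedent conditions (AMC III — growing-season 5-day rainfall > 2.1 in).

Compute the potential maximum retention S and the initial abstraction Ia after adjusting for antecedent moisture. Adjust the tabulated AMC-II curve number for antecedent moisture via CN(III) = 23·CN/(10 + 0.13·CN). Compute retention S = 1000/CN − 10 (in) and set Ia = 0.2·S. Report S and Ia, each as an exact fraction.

S = 900/2093 in ≈ 0.430 in; Ia = 180/2093 in ≈ 0.086 in

CN(III) from CN(II)=91: (23·91)/(10 + 0.13·91) = 209300/2183 ≈ 95.877
S = 1000/(209300/2183) − 10 = 900/2093 in ≈ 0.430 in
Ia = 0.2S: 0.2·0.430 = 0.086 in (exactly 180/2093)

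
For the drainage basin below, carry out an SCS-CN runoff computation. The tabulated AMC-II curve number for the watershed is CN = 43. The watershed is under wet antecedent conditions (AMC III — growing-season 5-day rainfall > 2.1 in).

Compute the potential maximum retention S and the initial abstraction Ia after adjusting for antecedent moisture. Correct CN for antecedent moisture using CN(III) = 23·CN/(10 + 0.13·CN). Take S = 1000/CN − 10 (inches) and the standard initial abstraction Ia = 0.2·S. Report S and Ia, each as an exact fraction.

Wet (AMC III): CN(III) = 23·43/(10 + 0.13·43) = 989/(1559/100) = 98900/1559 ≈ 63.438
Retention S: 1000/CN − 10 with CN=63.438 → S = 5700/989 ≈ 5.763 in
Ia = 0.2·(5700/989) = 1140/989 in ≈ 1.153 in

S = 5700/989 in ≈ 5.763 in; Ia = 1140/989 in ≈ 1.153 in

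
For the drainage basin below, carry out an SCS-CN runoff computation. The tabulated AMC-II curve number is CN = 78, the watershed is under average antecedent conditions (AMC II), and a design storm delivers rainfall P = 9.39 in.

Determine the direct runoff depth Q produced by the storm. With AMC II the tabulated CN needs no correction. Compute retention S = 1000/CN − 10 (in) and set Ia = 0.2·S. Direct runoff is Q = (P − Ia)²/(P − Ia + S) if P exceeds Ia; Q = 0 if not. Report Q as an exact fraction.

Q = 1184805241/177141900 in ≈ 6.688 in

CN(II) = 78; AMC II needs no correction.
Retention S: 1000/CN − 10 with CN=78.000 → S = 110/39 ≈ 2.821 in
Initial abstraction Ia = S/5 = (110/39)/5 = 22/39 ≈ 0.564 in
Since P=9.390 > Ia=0.564: effective rainfall P−Ia = 34421/3900 in
Runoff Q = (P−Ia)²/(P−Ia+S) = (8.826)²/(8.826+2.821) = 1184805241/177141900 ≈ 6.688 in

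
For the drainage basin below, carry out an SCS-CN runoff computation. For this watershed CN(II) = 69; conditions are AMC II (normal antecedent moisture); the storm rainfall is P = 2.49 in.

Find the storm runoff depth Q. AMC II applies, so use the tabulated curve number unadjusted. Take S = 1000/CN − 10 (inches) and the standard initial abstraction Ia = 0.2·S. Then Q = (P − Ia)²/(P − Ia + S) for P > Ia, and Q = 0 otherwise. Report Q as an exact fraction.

Q = 120582361/289668900 in ≈ 0.416 in

CN(II) = 69; AMC II needs no correction.
Retention S: 1000/CN − 10 with CN=69.000 → S = 310/69 ≈ 4.493 in
Initial abstraction Ia = S/5 = (310/69)/5 = 62/69 ≈ 0.899 in
P − Ia = 2.490 − 0.899 = 10981/6900 ≈ 1.591 in (> 0, runoff occurs)
Q: (10981/6900)² ÷ (41981/6900) = 120582361/289668900 in (≈ 0.416 in)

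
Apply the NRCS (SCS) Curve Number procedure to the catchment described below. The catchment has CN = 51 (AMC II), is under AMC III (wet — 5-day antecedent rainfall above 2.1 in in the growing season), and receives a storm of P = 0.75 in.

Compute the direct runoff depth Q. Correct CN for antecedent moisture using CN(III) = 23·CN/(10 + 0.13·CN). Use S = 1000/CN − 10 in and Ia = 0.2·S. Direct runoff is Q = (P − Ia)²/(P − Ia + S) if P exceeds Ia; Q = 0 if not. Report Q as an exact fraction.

Wet (AMC III): CN(III) = 23·51/(10 + 0.13·51) = 1173/(1663/100) = 117300/1663 ≈ 70.535
Retention S: 1000/CN − 10 with CN=70.535 → S = 4900/1173 ≈ 4.177 in
Ia = 0.2·(4900/1173) = 980/1173 in ≈ 0.835 in
P = 0.750 ≤ Ia = 0.835 in: entire storm abstracted, Q = 0.

Q = 0 in ≈ 0.000 in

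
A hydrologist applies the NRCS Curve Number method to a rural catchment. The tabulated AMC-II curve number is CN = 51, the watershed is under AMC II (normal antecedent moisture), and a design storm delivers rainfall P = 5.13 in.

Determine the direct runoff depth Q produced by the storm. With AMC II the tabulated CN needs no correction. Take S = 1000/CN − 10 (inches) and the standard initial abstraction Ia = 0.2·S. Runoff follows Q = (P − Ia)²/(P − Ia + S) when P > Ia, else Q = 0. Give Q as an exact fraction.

Q = 267747769/333351300 in ≈ 0.803 in

Average conditions: CN = 51 (no AMC adjustment).
Max retention: S = 1000/51 − 10 = 490/51 in (≈ 9.608 in)
Ia = 0.2·(490/51) = 98/51 in ≈ 1.922 in
Excess rainfall: 5.130 − 1.922 = 3.208 in; P > Ia so Q > 0
Q = (16363/5100)²/((16363/5100) + 490/51) = (267747769/26010000)/(65363/5100) = 267747769/333351300 in ≈ 0.803 in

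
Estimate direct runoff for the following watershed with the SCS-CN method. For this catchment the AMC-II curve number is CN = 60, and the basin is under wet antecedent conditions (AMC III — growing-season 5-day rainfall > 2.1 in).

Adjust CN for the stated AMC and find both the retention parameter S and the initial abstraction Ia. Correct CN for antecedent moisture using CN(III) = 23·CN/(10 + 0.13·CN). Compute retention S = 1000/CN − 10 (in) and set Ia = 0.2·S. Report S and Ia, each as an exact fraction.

S = 200/69 in ≈ 2.899 in; Ia = 40/69 in ≈ 0.580 in

Wet (AMC III): CN(III) = 23·60/(10 + 0.13·60) = 1380/(89/5) = 6900/89 ≈ 77.528
Max retention: S = 1000/(6900/89) − 10 = 200/69 in (≈ 2.899 in)
Initial abstraction Ia = S/5 = (200/69)/5 = 40/69 ≈ 0.580 in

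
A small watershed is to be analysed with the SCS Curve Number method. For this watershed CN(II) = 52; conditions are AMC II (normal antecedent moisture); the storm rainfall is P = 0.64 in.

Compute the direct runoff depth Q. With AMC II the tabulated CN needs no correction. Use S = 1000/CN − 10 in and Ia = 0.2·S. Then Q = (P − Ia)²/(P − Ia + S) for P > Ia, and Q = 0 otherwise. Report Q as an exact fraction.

AMC II — tabulated CN = 52 applies directly.
S = 1000/52 − 10 = 120/13 in ≈ 9.231 in
Ia = 0.2S: 0.2·9.231 = 1.846 in (exactly 24/13)
P = 0.640 ≤ Ia = 1.846 in: entire storm abstracted, Q = 0.

Q = 0 in ≈ 0.000 in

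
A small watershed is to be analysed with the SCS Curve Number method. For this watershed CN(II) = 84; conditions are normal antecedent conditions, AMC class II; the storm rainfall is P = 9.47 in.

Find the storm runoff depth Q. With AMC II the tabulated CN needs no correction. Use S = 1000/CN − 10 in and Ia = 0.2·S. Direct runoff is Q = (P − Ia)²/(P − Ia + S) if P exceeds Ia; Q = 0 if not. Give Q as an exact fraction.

Q = 364313569/48482700 in ≈ 7.514 in

AMC II — tabulated CN = 84 applies directly.
Retention S: 1000/CN − 10 with CN=84.000 → S = 40/21 ≈ 1.905 in
Ia = 0.2·(40/21) = 8/21 in ≈ 0.381 in
Since P=9.470 > Ia=0.381: effective rainfall P−Ia = 19087/2100 in
Runoff Q = (P−Ia)²/(P−Ia+S) = (9.089)²/(9.089+1.905) = 364313569/48482700 ≈ 7.514 in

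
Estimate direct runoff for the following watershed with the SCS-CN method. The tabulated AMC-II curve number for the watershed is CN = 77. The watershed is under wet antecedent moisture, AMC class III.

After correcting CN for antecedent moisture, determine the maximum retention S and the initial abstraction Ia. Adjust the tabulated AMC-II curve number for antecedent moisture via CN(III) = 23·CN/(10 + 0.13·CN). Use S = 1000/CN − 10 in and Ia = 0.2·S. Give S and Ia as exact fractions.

Wet (AMC III): CN(III) = 23·77/(10 + 0.13·77) = 1771/(2001/100) = 7700/87 ≈ 88.506
Retention S: 1000/CN − 10 with CN=88.506 → S = 100/77 ≈ 1.299 in
Initial abstraction Ia = S/5 = (100/77)/5 = 20/77 ≈ 0.260 in

S = 100/77 in ≈ 1.299 in; Ia = 20/77 in ≈ 0.260 in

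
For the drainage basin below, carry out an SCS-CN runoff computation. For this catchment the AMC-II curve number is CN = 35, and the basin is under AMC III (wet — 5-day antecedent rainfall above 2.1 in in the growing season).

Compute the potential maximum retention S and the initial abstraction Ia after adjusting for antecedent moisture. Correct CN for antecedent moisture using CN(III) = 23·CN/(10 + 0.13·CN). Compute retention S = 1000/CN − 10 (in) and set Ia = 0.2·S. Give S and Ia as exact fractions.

CN(III) from CN(II)=35: (23·35)/(10 + 0.13·35) = 16100/291 ≈ 55.326
Max retention: S = 1000/(16100/291) − 10 = 1300/161 in (≈ 8.075 in)
Ia = 0.2·(1300/161) = 260/161 in ≈ 1.615 in

S = 1300/161 in ≈ 8.075 in; Ia = 260/161 in ≈ 1.615 in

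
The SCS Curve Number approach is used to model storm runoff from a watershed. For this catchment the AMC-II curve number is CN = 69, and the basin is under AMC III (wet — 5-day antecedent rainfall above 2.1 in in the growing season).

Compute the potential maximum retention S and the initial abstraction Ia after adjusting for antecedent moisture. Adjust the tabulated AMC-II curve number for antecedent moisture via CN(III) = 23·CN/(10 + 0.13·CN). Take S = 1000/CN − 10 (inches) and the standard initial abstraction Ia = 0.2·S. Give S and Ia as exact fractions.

S = 3100/1587 in ≈ 1.953 in; Ia = 620/1587 in ≈ 0.391 in

Wet (AMC III): CN(III) = 23·69/(10 + 0.13·69) = 1587/(1897/100) = 158700/1897 ≈ 83.658
Max retention: S = 1000/(158700/1897) − 10 = 3100/1587 in (≈ 1.953 in)
Ia = 0.2S: 0.2·1.953 = 0.391 in (exactly 620/1587)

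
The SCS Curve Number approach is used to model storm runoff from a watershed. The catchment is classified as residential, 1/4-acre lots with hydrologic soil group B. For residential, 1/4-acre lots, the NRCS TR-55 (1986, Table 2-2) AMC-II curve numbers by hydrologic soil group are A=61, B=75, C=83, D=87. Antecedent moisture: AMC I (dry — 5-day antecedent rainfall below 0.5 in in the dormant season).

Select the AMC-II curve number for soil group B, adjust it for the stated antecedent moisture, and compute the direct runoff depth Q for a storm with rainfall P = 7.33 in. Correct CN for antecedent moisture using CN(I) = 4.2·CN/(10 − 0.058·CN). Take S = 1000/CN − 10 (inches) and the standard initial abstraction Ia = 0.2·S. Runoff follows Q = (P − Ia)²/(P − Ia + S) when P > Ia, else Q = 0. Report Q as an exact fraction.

NRCS table: residential, 1/4-acre lots, soil group B → CN(II) = 75
Dry (AMC I): CN(I) = 4.2·75/(10 − 0.058·75) = 315/(113/20) = 6300/113 ≈ 55.752
S = 1000/(6300/113) − 10 = 500/63 in ≈ 7.937 in
Ia = 0.2S: 0.2·7.937 = 1.587 in (exactly 100/63)
Excess rainfall: 7.330 − 1.587 = 5.743 in; P > Ia so Q > 0
Q: (36179/6300)² ÷ (86179/6300) = 1308920041/542927700 in (≈ 2.411 in)

Q = 1308920041/542927700 in ≈ 2.411 in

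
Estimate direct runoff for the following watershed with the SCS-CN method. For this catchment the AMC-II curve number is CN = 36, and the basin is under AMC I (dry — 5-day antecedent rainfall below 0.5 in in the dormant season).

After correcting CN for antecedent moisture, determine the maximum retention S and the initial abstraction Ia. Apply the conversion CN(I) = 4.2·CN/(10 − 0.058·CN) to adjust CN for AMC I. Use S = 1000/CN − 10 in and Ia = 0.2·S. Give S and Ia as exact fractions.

S = 8000/189 in ≈ 42.328 in; Ia = 1600/189 in ≈ 8.466 in

CN(I) from CN(II)=36: (4.2·36)/(10 − 0.058·36) = 18900/989 ≈ 19.110
S = 1000/(18900/989) − 10 = 8000/189 in ≈ 42.328 in
Ia = 0.2S: 0.2·42.328 = 8.466 in (exactly 1600/189)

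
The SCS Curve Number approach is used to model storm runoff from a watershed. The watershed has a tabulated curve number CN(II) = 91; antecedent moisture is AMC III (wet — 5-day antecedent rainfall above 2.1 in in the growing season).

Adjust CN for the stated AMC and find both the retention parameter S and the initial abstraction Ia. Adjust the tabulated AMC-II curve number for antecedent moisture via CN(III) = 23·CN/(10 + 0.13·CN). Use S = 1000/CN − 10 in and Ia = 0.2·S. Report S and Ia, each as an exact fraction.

Wet (AMC III): CN(III) = 23·91/(10 + 0.13·91) = 2093/(2183/100) = 209300/2183 ≈ 95.877
Max retention: S = 1000/(209300/2183) − 10 = 900/2093 in (≈ 0.430 in)
Ia = 0.2S: 0.2·0.430 = 0.086 in (exactly 180/2093)

S = 900/2093 in ≈ 0.430 in; Ia = 180/2093 in ≈ 0.086 in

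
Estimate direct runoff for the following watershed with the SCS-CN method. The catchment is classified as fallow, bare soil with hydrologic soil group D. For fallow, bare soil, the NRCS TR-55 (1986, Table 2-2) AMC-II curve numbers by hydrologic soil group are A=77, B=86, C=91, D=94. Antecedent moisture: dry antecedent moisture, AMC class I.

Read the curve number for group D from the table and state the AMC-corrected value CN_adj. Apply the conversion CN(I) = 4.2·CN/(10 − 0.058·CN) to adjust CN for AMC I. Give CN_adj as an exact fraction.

NRCS table: fallow, bare soil, soil group D → CN(II) = 94
Adjust CN=94 to AMC I: 4.2·94/(10 − 0.058·94) → (1974/5) ÷ (1137/250) = 32900/379 ≈ 86.807

CN_adj = 32900/379 ≈ 86.807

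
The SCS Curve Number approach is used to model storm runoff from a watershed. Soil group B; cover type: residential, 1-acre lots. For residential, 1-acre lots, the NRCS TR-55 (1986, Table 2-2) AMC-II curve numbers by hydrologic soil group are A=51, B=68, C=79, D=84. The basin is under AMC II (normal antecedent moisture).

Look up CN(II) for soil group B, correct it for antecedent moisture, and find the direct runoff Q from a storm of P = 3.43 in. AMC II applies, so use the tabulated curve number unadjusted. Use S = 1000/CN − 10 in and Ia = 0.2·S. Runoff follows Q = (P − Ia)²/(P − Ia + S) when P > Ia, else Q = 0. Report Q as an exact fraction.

Q = 17901361/20792700 in ≈ 0.861 in

NRCS table: residential, 1-acre lots, soil group B → CN(II) = 68
AMC II — tabulated CN = 68 applies directly.
Retention S: 1000/CN − 10 with CN=68.000 → S = 80/17 ≈ 4.706 in
Ia = 0.2S: 0.2·4.706 = 0.941 in (exactly 16/17)
Since P=3.430 > Ia=0.941: effective rainfall P−Ia = 4231/1700 in
Runoff Q = (P−Ia)²/(P−Ia+S) = (2.489)²/(2.489+4.706) = 17901361/20792700 ≈ 0.861 in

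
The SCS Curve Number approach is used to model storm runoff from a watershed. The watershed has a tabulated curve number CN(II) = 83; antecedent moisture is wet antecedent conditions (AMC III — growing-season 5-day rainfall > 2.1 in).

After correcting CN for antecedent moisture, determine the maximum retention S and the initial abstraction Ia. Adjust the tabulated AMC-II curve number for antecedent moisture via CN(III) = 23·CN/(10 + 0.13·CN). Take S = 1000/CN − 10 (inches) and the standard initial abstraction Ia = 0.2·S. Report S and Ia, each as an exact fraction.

S = 1700/1909 in ≈ 0.891 in; Ia = 340/1909 in ≈ 0.178 in

Wet (AMC III): CN(III) = 23·83/(10 + 0.13·83) = 1909/(2079/100) = 190900/2079 ≈ 91.823
S = 1000/(190900/2079) − 10 = 1700/1909 in ≈ 0.891 in
Ia = 0.2S: 0.2·0.891 = 0.178 in (exactly 340/1909)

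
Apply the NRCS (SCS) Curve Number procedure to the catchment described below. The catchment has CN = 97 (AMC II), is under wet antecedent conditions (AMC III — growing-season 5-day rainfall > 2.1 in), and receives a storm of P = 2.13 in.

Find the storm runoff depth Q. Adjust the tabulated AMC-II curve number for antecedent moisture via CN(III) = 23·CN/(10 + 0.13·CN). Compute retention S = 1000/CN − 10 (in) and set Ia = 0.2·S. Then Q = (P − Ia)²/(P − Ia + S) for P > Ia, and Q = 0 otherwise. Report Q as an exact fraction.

CN(III) from CN(II)=97: (23·97)/(10 + 0.13·97) = 223100/2261 ≈ 98.673
Retention S: 1000/CN − 10 with CN=98.673 → S = 300/2231 ≈ 0.134 in
Ia = 0.2·(300/2231) = 60/2231 in ≈ 0.027 in
Since P=2.130 > Ia=0.027: effective rainfall P−Ia = 469203/223100 in
Q: (469203/223100)² ÷ (499203/223100) = 24461272801/12374687700 in (≈ 1.977 in)

Q = 24461272801/12374687700 in ≈ 1.977 in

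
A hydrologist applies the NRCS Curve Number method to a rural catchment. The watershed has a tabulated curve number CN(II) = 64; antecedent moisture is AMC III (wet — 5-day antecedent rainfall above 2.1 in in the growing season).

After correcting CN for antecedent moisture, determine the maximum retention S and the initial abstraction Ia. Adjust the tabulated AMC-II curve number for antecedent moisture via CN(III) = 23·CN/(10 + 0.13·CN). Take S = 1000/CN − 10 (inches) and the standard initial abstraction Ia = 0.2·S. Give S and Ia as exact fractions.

S = 225/92 in ≈ 2.446 in; Ia = 45/92 in ≈ 0.489 in

Wet (AMC III): CN(III) = 23·64/(10 + 0.13·64) = 1472/(458/25) = 18400/229 ≈ 80.349
Retention S: 1000/CN − 10 with CN=80.349 → S = 225/92 ≈ 2.446 in
Ia = 0.2S: 0.2·2.446 = 0.489 in (exactly 45/92)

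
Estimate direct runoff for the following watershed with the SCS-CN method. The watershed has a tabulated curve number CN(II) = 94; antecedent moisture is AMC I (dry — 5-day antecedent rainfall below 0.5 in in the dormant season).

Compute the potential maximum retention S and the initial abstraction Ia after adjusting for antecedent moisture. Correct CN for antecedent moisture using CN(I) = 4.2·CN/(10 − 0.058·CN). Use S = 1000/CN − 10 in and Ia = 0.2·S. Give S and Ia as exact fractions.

S = 500/329 in ≈ 1.520 in; Ia = 100/329 in ≈ 0.304 in

Dry (AMC I): CN(I) = 4.2·94/(10 − 0.058·94) = (1974/5)/(1137/250) = 32900/379 ≈ 86.807
Max retention: S = 1000/(32900/379) − 10 = 500/329 in (≈ 1.520 in)
Ia = 0.2S: 0.2·1.520 = 0.304 in (exactly 100/329)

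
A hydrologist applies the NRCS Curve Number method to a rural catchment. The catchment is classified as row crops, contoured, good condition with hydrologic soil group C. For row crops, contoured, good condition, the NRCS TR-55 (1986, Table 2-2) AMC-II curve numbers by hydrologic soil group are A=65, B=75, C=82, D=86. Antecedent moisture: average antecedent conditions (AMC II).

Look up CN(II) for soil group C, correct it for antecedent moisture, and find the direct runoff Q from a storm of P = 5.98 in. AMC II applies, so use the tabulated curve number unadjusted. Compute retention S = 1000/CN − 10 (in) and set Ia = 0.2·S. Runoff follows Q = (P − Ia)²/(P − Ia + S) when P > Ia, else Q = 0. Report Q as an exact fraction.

NRCS table: row crops, contoured, good condition, soil group C → CN(II) = 82
Average conditions: CN = 82 (no AMC adjustment).
Max retention: S = 1000/82 − 10 = 90/41 in (≈ 2.195 in)
Ia = 0.2S: 0.2·2.195 = 0.439 in (exactly 18/41)
P − Ia = 5.980 − 0.439 = 11359/2050 ≈ 5.541 in (> 0, runoff occurs)
Q: (11359/2050)² ÷ (15859/2050) = 129026881/32510950 in (≈ 3.969 in)

Q = 129026881/32510950 in ≈ 3.969 in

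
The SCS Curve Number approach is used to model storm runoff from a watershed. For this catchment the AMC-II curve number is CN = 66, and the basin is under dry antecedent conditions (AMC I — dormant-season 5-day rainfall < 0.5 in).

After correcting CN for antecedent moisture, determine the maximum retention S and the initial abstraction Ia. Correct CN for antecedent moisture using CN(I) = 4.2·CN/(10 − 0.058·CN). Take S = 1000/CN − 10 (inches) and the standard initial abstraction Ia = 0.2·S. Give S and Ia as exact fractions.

S = 8500/693 in ≈ 12.266 in; Ia = 1700/693 in ≈ 2.453 in

CN(I) from CN(II)=66: (4.2·66)/(10 − 0.058·66) = 69300/1543 ≈ 44.913
S = 1000/(69300/1543) − 10 = 8500/693 in ≈ 12.266 in
Initial abstraction Ia = S/5 = (8500/693)/5 = 1700/693 ≈ 2.453 in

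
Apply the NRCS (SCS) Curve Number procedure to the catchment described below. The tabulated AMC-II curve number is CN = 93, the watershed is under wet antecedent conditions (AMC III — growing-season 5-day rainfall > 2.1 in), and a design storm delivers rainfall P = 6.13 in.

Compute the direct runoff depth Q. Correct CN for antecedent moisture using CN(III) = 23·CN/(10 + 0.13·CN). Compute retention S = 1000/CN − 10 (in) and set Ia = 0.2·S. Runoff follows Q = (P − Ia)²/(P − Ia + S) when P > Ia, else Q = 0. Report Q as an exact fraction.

Q = 1682746000849/292445577300 in ≈ 5.754 in

Wet (AMC III): CN(III) = 23·93/(10 + 0.13·93) = 2139/(2209/100) = 213900/2209 ≈ 96.831
S = 1000/(213900/2209) − 10 = 700/2139 in ≈ 0.327 in
Initial abstraction Ia = S/5 = (700/2139)/5 = 140/2139 ≈ 0.065 in
Since P=6.130 > Ia=0.065: effective rainfall P−Ia = 1297207/213900 in
Q = (1297207/213900)²/((1297207/213900) + 700/2139) = (1682746000849/45753210000)/(1367207/213900) = 1682746000849/292445577300 in ≈ 5.754 in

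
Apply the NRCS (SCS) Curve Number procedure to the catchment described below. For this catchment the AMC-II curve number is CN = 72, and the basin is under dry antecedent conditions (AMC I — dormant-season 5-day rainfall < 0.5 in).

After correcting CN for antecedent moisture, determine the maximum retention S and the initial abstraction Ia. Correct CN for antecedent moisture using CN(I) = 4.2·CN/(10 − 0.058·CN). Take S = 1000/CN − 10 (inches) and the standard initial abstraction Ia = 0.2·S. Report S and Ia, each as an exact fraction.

Adjust CN=72 to AMC I: 4.2·72/(10 − 0.058·72) → (1512/5) ÷ (728/125) = 675/13 ≈ 51.923
Max retention: S = 1000/(675/13) − 10 = 250/27 in (≈ 9.259 in)
Ia = 0.2S: 0.2·9.259 = 1.852 in (exactly 50/27)

S = 250/27 in ≈ 9.259 in; Ia = 50/27 in ≈ 1.852 in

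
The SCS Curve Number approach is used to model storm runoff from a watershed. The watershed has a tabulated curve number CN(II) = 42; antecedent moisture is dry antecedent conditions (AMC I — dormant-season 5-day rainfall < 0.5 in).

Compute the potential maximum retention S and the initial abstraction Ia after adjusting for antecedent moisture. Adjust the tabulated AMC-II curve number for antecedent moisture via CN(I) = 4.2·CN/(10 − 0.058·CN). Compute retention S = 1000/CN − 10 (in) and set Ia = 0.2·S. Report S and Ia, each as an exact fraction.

Dry (AMC I): CN(I) = 4.2·42/(10 − 0.058·42) = (882/5)/(1891/250) = 44100/1891 ≈ 23.321
Max retention: S = 1000/(44100/1891) − 10 = 14500/441 in (≈ 32.880 in)
Ia = 0.2·(14500/441) = 2900/441 in ≈ 6.576 in

S = 14500/441 in ≈ 32.880 in; Ia = 2900/441 in ≈ 6.576 in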